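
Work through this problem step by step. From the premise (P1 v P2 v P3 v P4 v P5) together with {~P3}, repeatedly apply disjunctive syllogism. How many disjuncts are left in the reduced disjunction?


Original disjuncts (5): P1, P2, P3, P4, P5
Negated (eliminate): ~P3
Remaining disjuncts: P1, P2, P4, P5
Count = 5 - 1 = 4

4


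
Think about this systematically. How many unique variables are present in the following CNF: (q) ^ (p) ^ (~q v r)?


Identify each variable that appears in the formula.
Variables found: p, q, r
Count = 3

3


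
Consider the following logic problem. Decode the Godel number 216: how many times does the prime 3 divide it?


Factorize 216 by dividing by 3 repeatedly.
Division steps: 3 divides 216 exactly 3 time(s).
Exponent of 3 = 3

3


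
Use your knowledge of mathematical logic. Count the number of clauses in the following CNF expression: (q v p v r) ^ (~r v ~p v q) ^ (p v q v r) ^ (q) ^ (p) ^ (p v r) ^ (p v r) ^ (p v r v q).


A CNF formula is a conjunction of clauses.
Clauses are separated by ^.
Counting the conjuncts: 8 clauses.

8


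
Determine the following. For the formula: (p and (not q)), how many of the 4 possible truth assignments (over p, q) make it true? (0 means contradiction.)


Check all 4 assignments:
p=0, q=0: 0
p=0, q=1: 0
p=1, q=0: 1
p=1, q=1: 0
Count of True = 1

1


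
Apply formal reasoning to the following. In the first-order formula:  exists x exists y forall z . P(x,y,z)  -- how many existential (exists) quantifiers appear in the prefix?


Quantifier prefix: exists x exists y forall z
Mark each quantifier type:
  E E U
Universal count = 1, Existential count = 2
Asked for existential (exists) quantifiers: 2

2


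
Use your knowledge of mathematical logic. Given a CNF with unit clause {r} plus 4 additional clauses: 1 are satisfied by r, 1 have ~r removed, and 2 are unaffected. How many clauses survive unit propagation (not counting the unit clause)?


Satisfied (removed): 1
Shortened (remain): 1
Unchanged (remain): 2
Remaining = 1 + 2 = 3

3


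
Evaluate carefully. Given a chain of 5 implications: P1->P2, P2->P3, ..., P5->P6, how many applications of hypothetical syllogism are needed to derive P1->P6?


With 5 implications in a chain connecting 6 propositions:
P1->P2, P2->P3, ..., P5->P6
Steps needed = (number of implications) - 1 = 5 - 1 = 4

4


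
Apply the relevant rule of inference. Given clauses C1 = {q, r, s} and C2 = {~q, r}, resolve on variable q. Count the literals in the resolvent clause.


Remove q from C1 and ~q from C2.
C1 remainder: {r, s}
C2 remainder: {r}
Union (resolvent): {r, s}
Resolvent has 2 literal(s).

2


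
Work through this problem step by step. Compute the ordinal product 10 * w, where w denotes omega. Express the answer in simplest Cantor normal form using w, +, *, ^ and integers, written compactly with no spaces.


Compute 10 * w.
Ordinal * is associative and left-distributive over +, but NOT commutative; for finite n>1, n*w = w but w*n stays w*n.
For finite n>0, n * w = sup{n*k : k<w} = w. So 10 * w = w.
Result = w

w


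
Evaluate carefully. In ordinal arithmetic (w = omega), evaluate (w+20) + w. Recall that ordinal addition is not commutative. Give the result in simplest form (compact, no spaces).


Compute (w+20) + w.
Ordinal + is associative but NOT commutative; for finite n>0, n + w = w but w + n stays w+n.
(w+20) + w = w + (20+w) = w + w = w*2 (the finite tail 20 is absorbed by the right w).
Result = w*2

w*2


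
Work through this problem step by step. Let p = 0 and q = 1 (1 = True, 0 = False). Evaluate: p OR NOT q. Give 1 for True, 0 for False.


p = 0, q = 1
Operation: p OR NOT q
Evaluate: 0 OR NOT 1 = 0

0


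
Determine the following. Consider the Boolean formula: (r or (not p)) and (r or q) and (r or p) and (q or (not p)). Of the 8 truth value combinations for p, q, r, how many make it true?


Evaluate all 8 assignments for p, q, r:
p=0, q=0, r=0: 0
p=0, q=0, r=1: 1
p=0, q=1, r=0: 0
p=0, q=1, r=1: 1
p=1, q=0, r=0: 0
p=1, q=0, r=1: 0
p=1, q=1, r=0: 0
p=1, q=1, r=1: 1
Satisfying count = 3

3


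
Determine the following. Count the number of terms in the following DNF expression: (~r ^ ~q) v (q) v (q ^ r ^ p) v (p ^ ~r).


A DNF formula is a disjunction of terms (conjunctions).
Terms are separated by v.
Counting the disjuncts: 4 terms.

4


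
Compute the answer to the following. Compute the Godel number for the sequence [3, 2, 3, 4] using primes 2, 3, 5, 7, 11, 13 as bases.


Encode each element as an exponent of the corresponding prime:
  2^3 = 8
  3^2 = 9
  5^3 = 125
  7^4 = 2401
Product = 8 * 9 * 125 * 2401 = 21609000

21609000


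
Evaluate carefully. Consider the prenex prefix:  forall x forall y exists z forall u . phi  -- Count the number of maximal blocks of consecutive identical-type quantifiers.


Quantifier-type sequence: A A E A  (A=forall, E=exists)
Group into maximal same-type runs:
  Ax2 | Ex1 | Ax1
Number of blocks = 3

3


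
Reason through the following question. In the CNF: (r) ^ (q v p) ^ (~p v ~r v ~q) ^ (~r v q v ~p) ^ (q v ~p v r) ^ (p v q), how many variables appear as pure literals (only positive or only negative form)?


Check each variable for pure literal status:
p: mixed (not pure)
q: mixed (not pure)
r: mixed (not pure)
Pure literal count = 0

0


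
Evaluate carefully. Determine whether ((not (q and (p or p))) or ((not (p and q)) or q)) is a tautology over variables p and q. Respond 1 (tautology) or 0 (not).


Check all 4 assignments:
p=0, q=0: 1
p=0, q=1: 1
p=1, q=0: 1
p=1, q=1: 1
Satisfying count = 4/4.
Tautology iff count = 4: yes.

1


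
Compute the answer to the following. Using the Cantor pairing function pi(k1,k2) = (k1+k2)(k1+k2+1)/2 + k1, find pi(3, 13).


k1 + k2 = 16
(k1+k2)(k1+k2+1)/2 = 16 * 17 / 2 = 136
pi = 136 + 3 = 139

139


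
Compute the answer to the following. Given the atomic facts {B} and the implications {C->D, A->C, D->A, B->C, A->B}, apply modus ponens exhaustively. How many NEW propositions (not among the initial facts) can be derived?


Initial facts: {B}
Apply modus ponens to closure:
  B and B->C  =>  C
  C and C->D  =>  D
  D and D->A  =>  A
Final known: {A, B, C, D}
New propositions: {A, C, D}
Count = 3

3


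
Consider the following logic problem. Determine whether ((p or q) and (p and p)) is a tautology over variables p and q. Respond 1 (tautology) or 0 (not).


Check all 4 assignments:
p=0, q=0: 0
p=0, q=1: 0
p=1, q=0: 1
p=1, q=1: 1
Satisfying count = 2/4.
Tautology iff count = 4: no.

0


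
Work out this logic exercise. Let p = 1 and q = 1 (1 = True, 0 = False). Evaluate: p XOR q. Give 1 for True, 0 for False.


p = 1, q = 1
Operation: p XOR q
Evaluate: 1 XOR 1 = 0

0


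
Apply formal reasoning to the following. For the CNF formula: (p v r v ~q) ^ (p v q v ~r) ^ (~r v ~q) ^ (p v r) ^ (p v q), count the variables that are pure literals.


Check each variable for pure literal status:
p: pure positive
q: mixed (not pure)
r: mixed (not pure)
Pure literal count = 1

1


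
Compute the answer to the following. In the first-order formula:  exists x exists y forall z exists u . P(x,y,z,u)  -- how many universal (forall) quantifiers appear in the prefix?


Quantifier prefix: exists x exists y forall z exists u
Mark each quantifier type:
  E E U E
Universal count = 1, Existential count = 3
Asked for universal (forall) quantifiers: 1

1


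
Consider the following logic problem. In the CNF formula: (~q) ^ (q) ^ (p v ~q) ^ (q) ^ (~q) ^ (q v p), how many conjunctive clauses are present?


A CNF formula is a conjunction of clauses.
Clauses are separated by ^.
Counting the conjuncts: 6 clauses.

6


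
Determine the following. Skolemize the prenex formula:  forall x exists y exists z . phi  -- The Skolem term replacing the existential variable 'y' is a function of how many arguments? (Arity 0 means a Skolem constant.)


Quantifier prefix: forall x exists y exists z
'y' is existentially quantified at position 2.
Universal variables preceding it: x
Skolem function arity = 1

1


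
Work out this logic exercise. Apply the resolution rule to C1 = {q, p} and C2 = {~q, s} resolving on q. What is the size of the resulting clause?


Remove q from C1 and ~q from C2.
C1 remainder: {p}
C2 remainder: {s}
Union (resolvent): {p, s}
Resolvent has 2 literal(s).

2


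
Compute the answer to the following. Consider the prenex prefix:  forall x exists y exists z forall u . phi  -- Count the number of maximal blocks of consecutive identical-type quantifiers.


Quantifier-type sequence: A E E A  (A=forall, E=exists)
Group into maximal same-type runs:
  Ax1 | Ex2 | Ax1
Number of blocks = 3

3


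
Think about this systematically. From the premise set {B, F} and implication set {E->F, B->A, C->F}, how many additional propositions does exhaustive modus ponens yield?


Initial facts: {B, F}
Apply modus ponens to closure:
  B and B->A  =>  A
Final known: {A, B, F}
New propositions: {A}
Count = 1

1


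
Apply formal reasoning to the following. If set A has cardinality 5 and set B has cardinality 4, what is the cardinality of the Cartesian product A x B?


The Cartesian product A x B contains all ordered pairs (a, b).
|A x B| = |A| * |B| = 5 * 4 = 20

20


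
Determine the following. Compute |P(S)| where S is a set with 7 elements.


The power set of a set with n elements has 2^n elements.
|P(S)| = 2^7 = 128

128


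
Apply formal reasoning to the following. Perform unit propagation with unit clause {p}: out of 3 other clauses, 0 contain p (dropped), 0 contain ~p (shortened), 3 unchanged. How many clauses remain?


Satisfied (removed): 0
Shortened (remain): 0
Unchanged (remain): 3
Remaining = 0 + 3 = 3

3


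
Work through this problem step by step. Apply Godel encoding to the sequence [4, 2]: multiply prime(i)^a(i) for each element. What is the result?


Encode each element as an exponent of the corresponding prime:
  2^4 = 16
  3^2 = 9
Product = 16 * 9 = 144

144


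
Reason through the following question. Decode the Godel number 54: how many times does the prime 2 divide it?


Factorize 54 by dividing by 2 repeatedly.
Division steps: 2 divides 54 exactly 1 time(s).
Exponent of 2 = 1

1


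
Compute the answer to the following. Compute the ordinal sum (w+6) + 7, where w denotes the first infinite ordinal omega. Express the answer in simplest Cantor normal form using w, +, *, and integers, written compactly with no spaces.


Compute (w+6) + 7.
Ordinal + is associative but NOT commutative; for finite n>0, n + w = w but w + n stays w+n.
By associativity: (w+6) + 7 = w + (6+7) = w+13.
Result = w+13

w+13


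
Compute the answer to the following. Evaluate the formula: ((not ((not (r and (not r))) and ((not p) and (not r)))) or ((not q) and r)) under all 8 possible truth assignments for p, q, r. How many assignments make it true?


Check all 8 assignments:
p=0, q=0, r=0: 0
p=0, q=0, r=1: 1
p=0, q=1, r=0: 0
p=0, q=1, r=1: 1
p=1, q=0, r=0: 1
p=1, q=0, r=1: 1
p=1, q=1, r=0: 1
p=1, q=1, r=1: 1
Count of True = 6

6


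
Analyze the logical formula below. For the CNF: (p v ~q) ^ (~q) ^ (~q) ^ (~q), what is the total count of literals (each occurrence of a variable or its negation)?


Counting literals in each clause:
Clause 1: 2 literal(s)
Clause 2: 1 literal(s)
Clause 3: 1 literal(s)
Clause 4: 1 literal(s)
Total = 5

5


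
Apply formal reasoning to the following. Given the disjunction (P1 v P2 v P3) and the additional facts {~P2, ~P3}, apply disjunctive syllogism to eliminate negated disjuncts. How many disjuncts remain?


Original disjuncts (3): P1, P2, P3
Negated (eliminate): ~P2, ~P3
Remaining disjuncts: P1
Count = 3 - 2 = 1

1


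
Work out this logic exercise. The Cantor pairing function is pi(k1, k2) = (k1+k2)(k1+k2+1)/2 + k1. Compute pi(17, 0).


k1 + k2 = 17
(k1+k2)(k1+k2+1)/2 = 17 * 18 / 2 = 153
pi = 153 + 17 = 170

170


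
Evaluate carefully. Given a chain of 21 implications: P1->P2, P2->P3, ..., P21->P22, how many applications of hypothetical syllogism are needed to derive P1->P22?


With 21 implications in a chain connecting 22 propositions:
P1->P2, P2->P3, ..., P21->P22
Steps needed = (number of implications) - 1 = 21 - 1 = 20

20


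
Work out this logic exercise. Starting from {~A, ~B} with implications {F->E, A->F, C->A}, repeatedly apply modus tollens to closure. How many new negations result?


Initial negated facts: {~A, ~B}
Apply modus tollens to closure:
  ~A and C->A  =>  ~C
Final negated: {~A, ~B, ~C}
New negations: {~C}
Count = 1

1


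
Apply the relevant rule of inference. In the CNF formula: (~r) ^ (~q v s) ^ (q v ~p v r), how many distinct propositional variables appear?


Identify each variable that appears in the formula.
Variables found: p, q, r, s
Count = 4

4


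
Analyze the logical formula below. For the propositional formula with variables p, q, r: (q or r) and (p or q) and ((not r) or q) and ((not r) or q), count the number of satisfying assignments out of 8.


Evaluate all 8 assignments for p, q, r:
p=0, q=0, r=0: 0
p=0, q=0, r=1: 0
p=0, q=1, r=0: 1
p=0, q=1, r=1: 1
p=1, q=0, r=0: 0
p=1, q=0, r=1: 0
p=1, q=1, r=0: 1
p=1, q=1, r=1: 1
Satisfying count = 4

4


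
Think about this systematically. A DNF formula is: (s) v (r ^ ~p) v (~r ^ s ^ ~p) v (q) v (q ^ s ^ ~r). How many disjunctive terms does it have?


A DNF formula is a disjunction of terms (conjunctions).
Terms are separated by v.
Counting the disjuncts: 5 terms.

5


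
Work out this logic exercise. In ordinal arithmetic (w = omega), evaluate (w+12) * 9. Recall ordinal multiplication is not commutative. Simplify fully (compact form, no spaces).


Compute (w+12) * 9.
Ordinal * is associative and left-distributive over +, but NOT commutative; for finite n>1, n*w = w but w*n stays w*n.
(w+12) * 9 = (w+12) repeated 9 times. Each intermediate +12 is absorbed by the following w; only the last survives: w*9+12.
Result = w*9+12

w*9+12


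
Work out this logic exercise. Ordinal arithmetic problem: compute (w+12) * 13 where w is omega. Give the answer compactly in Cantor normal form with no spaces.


Compute (w+12) * 13.
Ordinal * is associative and left-distributive over +, but NOT commutative; for finite n>1, n*w = w but w*n stays w*n.
(w+12) * 13 = (w+12) repeated 13 times. Each intermediate +12 is absorbed by the following w; only the last survives: w*13+12.
Result = w*13+12

w*13+12


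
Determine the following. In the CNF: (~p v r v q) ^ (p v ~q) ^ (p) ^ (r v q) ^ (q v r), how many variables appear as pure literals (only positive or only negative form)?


Check each variable for pure literal status:
p: mixed (not pure)
q: mixed (not pure)
r: pure positive
Pure literal count = 1

1


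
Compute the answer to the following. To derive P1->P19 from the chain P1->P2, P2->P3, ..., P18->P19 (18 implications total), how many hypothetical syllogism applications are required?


With 18 implications in a chain connecting 19 propositions:
P1->P2, P2->P3, ..., P18->P19
Steps needed = (number of implications) - 1 = 18 - 1 = 17

17


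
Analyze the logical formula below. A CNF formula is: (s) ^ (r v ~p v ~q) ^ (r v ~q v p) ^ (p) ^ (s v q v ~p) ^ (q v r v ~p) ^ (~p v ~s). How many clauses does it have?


A CNF formula is a conjunction of clauses.
Clauses are separated by ^.
Counting the conjuncts: 7 clauses.

7


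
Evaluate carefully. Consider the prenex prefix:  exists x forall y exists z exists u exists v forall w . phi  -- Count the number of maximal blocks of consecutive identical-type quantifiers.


Quantifier-type sequence: E A E E E A  (A=forall, E=exists)
Group into maximal same-type runs:
  Ex1 | Ax1 | Ex3 | Ax1
Number of blocks = 4

4


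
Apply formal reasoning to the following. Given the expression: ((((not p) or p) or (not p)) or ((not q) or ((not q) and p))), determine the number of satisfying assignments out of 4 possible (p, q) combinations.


Check all 4 assignments:
p=0, q=0: 1
p=0, q=1: 1
p=1, q=0: 1
p=1, q=1: 1
Count of True = 4

4


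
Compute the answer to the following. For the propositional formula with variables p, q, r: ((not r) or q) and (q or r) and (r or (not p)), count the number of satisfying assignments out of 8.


Evaluate all 8 assignments for p, q, r:
p=0, q=0, r=0: 0
p=0, q=0, r=1: 0
p=0, q=1, r=0: 1
p=0, q=1, r=1: 1
p=1, q=0, r=0: 0
p=1, q=0, r=1: 0
p=1, q=1, r=0: 0
p=1, q=1, r=1: 1
Satisfying count = 3

3


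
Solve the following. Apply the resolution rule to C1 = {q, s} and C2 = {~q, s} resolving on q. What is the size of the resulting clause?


Remove q from C1 and ~q from C2.
C1 remainder: {s}
C2 remainder: {s}
Union (resolvent): {s}
Resolvent has 1 literal(s).

1


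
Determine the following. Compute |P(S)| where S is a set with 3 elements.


The power set of a set with n elements has 2^n elements.
|P(S)| = 2^3 = 8

8


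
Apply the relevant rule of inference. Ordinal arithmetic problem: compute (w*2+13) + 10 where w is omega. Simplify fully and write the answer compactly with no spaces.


Compute (w*2+13) + 10.
Ordinal + is associative but NOT commutative; for finite n>0, n + w = w but w + n stays w+n.
By associativity: (w*2+13) + 10 = w*2 + (13+10) = w*2+23.
Result = w*2+23

w*2+23


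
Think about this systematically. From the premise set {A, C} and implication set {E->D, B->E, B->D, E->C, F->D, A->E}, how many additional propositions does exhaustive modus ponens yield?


Initial facts: {A, C}
Apply modus ponens to closure:
  A and A->E  =>  E
  E and E->D  =>  D
Final known: {A, C, D, E}
New propositions: {D, E}
Count = 2

2


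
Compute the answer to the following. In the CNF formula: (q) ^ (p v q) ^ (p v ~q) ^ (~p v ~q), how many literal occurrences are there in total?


Counting literals in each clause:
Clause 1: 1 literal(s)
Clause 2: 2 literal(s)
Clause 3: 2 literal(s)
Clause 4: 2 literal(s)
Total = 7

7


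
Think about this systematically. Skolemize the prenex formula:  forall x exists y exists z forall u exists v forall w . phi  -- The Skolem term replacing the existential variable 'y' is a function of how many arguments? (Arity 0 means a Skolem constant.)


Quantifier prefix: forall x exists y exists z forall u exists v forall w
'y' is existentially quantified at position 2.
Universal variables preceding it: x
Skolem function arity = 1

1


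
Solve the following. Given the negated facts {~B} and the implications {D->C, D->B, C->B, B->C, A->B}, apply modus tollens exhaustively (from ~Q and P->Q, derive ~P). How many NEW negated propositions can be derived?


Initial negated facts: {~B}
Apply modus tollens to closure:
  ~B and D->B  =>  ~D
  ~B and C->B  =>  ~C
  ~B and A->B  =>  ~A
Final negated: {~A, ~B, ~C, ~D}
New negations: {~A, ~C, ~D}
Count = 3

3


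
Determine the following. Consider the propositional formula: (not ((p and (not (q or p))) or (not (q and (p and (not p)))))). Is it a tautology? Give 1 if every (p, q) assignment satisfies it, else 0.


Check all 4 assignments:
p=0, q=0: 0
p=0, q=1: 0
p=1, q=0: 0
p=1, q=1: 0
Satisfying count = 0/4.
Tautology iff count = 4: no.

0


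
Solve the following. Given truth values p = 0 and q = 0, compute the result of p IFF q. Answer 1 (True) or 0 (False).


p = 0, q = 0
Operation: p IFF q
Evaluate: 0 IFF 0 = 1

1


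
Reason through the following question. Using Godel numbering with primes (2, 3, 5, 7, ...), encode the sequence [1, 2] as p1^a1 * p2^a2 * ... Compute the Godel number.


Encode each element as an exponent of the corresponding prime:
  2^1 = 2
  3^2 = 9
Product = 2 * 9 = 18

18


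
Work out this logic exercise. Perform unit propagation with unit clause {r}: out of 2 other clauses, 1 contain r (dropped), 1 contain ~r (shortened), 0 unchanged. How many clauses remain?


Satisfied (removed): 1
Shortened (remain): 1
Unchanged (remain): 0
Remaining = 1 + 0 = 1

1


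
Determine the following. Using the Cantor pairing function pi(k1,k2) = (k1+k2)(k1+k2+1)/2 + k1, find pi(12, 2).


k1 + k2 = 14
(k1+k2)(k1+k2+1)/2 = 14 * 15 / 2 = 105
pi = 105 + 12 = 117

117


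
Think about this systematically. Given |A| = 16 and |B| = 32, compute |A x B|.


The Cartesian product A x B contains all ordered pairs (a, b).
|A x B| = |A| * |B| = 16 * 32 = 512

512


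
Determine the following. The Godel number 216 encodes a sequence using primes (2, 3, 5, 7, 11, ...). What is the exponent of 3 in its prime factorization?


Factorize 216 by dividing by 3 repeatedly.
Division steps: 3 divides 216 exactly 3 time(s).
Exponent of 3 = 3

3


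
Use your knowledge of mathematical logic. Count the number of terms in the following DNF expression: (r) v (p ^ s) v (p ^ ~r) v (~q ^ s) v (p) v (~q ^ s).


A DNF formula is a disjunction of terms (conjunctions).
Terms are separated by v.
Counting the disjuncts: 6 terms.

6


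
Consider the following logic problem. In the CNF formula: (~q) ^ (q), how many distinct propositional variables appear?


Identify each variable that appears in the formula.
Variables found: q
Count = 1

1


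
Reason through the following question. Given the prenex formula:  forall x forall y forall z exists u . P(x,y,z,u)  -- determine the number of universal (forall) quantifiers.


Quantifier prefix: forall x forall y forall z exists u
Mark each quantifier type:
  U U U E
Universal count = 3, Existential count = 1
Asked for universal (forall) quantifiers: 3

3


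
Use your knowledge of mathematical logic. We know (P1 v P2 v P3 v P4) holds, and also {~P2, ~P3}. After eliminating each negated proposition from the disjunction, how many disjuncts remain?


Original disjuncts (4): P1, P2, P3, P4
Negated (eliminate): ~P2, ~P3
Remaining disjuncts: P1, P4
Count = 4 - 2 = 2

2


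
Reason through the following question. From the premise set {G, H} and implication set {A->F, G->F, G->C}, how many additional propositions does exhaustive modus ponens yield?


Initial facts: {G, H}
Apply modus ponens to closure:
  G and G->F  =>  F
  G and G->C  =>  C
Final known: {C, F, G, H}
New propositions: {C, F}
Count = 2

2


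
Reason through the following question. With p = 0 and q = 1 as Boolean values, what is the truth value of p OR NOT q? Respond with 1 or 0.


p = 0, q = 1
Operation: p OR NOT q
Evaluate: 0 OR NOT 1 = 0

0


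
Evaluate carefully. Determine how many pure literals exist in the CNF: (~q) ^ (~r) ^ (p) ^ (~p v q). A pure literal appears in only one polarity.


Check each variable for pure literal status:
p: mixed (not pure)
q: mixed (not pure)
r: pure negative
Pure literal count = 1

1


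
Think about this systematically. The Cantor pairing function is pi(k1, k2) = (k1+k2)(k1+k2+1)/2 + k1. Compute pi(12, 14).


k1 + k2 = 26
(k1+k2)(k1+k2+1)/2 = 26 * 27 / 2 = 351
pi = 351 + 12 = 363

363


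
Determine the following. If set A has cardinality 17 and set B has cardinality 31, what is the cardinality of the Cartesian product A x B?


The Cartesian product A x B contains all ordered pairs (a, b).
|A x B| = |A| * |B| = 17 * 31 = 527

527


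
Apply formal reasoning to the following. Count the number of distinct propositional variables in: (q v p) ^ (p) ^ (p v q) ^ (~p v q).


Identify each variable that appears in the formula.
Variables found: p, q
Count = 2

2


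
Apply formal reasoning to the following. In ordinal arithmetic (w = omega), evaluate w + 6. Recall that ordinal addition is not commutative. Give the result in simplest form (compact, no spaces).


Compute w + 6.
Ordinal + is associative but NOT commutative; for finite n>0, n + w = w but w + n stays w+n.
w + 6 is already in normal form (a successor ordinal beyond w).
Result = w+6

w+6


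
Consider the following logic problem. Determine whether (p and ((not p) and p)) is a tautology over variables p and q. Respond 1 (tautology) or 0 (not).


Check all 4 assignments:
p=0, q=0: 0
p=0, q=1: 0
p=1, q=0: 0
p=1, q=1: 0
Satisfying count = 0/4.
Tautology iff count = 4: no.

0


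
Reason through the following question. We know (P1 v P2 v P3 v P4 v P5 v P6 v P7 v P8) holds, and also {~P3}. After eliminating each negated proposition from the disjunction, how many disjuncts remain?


Original disjuncts (8): P1, P2, P3, P4, P5, P6, P7, P8
Negated (eliminate): ~P3
Remaining disjuncts: P1, P2, P4, P5, P6, P7, P8
Count = 8 - 1 = 7

7


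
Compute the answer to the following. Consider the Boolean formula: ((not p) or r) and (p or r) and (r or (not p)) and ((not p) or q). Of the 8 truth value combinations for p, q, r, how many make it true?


Evaluate all 8 assignments for p, q, r:
p=0, q=0, r=0: 0
p=0, q=0, r=1: 1
p=0, q=1, r=0: 0
p=0, q=1, r=1: 1
p=1, q=0, r=0: 0
p=1, q=0, r=1: 0
p=1, q=1, r=0: 0
p=1, q=1, r=1: 1
Satisfying count = 3

3


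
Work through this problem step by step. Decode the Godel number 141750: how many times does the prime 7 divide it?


Factorize 141750 by dividing by 7 repeatedly.
Division steps: 7 divides 141750 exactly 1 time(s).
Exponent of 7 = 1

1


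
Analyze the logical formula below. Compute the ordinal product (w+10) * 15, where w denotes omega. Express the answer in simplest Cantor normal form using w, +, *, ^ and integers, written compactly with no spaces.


Compute (w+10) * 15.
Ordinal * is associative and left-distributive over +, but NOT commutative; for finite n>1, n*w = w but w*n stays w*n.
(w+10) * 15 = (w+10) repeated 15 times. Each intermediate +10 is absorbed by the following w; only the last survives: w*15+10.
Result = w*15+10

w*15+10


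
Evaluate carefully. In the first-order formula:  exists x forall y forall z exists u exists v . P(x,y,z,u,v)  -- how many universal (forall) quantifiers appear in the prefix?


Quantifier prefix: exists x forall y forall z exists u exists v
Mark each quantifier type:
  E U U E E
Universal count = 2, Existential count = 3
Asked for universal (forall) quantifiers: 2

2


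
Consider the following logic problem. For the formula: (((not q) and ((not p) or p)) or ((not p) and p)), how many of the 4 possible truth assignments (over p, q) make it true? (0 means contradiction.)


Check all 4 assignments:
p=0, q=0: 1
p=0, q=1: 0
p=1, q=0: 1
p=1, q=1: 0
Count of True = 2

2


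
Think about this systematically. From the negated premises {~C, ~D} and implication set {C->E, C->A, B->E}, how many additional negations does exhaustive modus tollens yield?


Initial negated facts: {~C, ~D}
Apply modus tollens to closure:
  (no implication fires)
Final negated: {~C, ~D}
New negations: {(none)}
Count = 0

0


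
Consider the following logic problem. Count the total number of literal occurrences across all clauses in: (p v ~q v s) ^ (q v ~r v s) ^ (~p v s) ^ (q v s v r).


Counting literals in each clause:
Clause 1: 3 literal(s)
Clause 2: 3 literal(s)
Clause 3: 2 literal(s)
Clause 4: 3 literal(s)
Total = 11

11


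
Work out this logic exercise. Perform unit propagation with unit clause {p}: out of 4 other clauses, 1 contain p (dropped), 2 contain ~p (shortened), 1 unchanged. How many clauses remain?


Satisfied (removed): 1
Shortened (remain): 2
Unchanged (remain): 1
Remaining = 2 + 1 = 3

3


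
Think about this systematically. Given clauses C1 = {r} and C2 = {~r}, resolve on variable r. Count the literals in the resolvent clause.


Remove r from C1 and ~r from C2.
C1 remainder: {}
C2 remainder: {}
Union (resolvent): {} (empty clause)
Resolvent has 0 literal(s).

0


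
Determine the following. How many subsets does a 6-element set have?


The power set of a set with n elements has 2^n elements.
|P(S)| = 2^6 = 64

64


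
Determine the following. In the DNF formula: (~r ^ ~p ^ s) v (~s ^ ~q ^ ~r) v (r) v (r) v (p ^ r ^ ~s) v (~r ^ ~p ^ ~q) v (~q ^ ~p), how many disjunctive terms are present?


A DNF formula is a disjunction of terms (conjunctions).
Terms are separated by v.
Counting the disjuncts: 7 terms.

7


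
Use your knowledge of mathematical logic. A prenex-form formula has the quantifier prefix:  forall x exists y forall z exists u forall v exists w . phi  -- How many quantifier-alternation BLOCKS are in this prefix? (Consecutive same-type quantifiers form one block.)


Quantifier-type sequence: A E A E A E  (A=forall, E=exists)
Group into maximal same-type runs:
  Ax1 | Ex1 | Ax1 | Ex1 | Ax1 | Ex1
Number of blocks = 6

6


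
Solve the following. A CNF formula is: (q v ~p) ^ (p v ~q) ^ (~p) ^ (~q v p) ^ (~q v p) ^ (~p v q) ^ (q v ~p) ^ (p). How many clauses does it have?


A CNF formula is a conjunction of clauses.
Clauses are separated by ^.
Counting the conjuncts: 8 clauses.

8


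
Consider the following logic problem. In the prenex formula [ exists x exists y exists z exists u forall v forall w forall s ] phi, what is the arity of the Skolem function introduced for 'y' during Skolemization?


Quantifier prefix: exists x exists y exists z exists u forall v forall w forall s
'y' is existentially quantified at position 2.
No universal quantifiers precede it.
Skolem function arity = 0 (a Skolem constant)

0


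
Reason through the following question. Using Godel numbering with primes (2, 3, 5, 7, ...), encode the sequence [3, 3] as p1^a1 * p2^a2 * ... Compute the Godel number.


Encode each element as an exponent of the corresponding prime:
  2^3 = 8
  3^3 = 27
Product = 8 * 27 = 216

216


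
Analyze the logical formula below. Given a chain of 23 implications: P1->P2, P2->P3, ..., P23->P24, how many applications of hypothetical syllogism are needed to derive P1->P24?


With 23 implications in a chain connecting 24 propositions:
P1->P2, P2->P3, ..., P23->P24
Steps needed = (number of implications) - 1 = 23 - 1 = 22

22


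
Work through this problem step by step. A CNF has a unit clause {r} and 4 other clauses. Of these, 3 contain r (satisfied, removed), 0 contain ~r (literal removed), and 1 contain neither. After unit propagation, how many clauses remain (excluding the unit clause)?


Satisfied (removed): 3
Shortened (remain): 0
Unchanged (remain): 1
Remaining = 0 + 1 = 1

1


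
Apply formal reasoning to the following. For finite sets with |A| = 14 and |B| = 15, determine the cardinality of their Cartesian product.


The Cartesian product A x B contains all ordered pairs (a, b).
|A x B| = |A| * |B| = 14 * 15 = 210

210


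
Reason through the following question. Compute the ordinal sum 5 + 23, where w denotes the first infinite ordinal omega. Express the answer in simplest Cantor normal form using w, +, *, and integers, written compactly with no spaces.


Compute 5 + 23.
Ordinal + is associative but NOT commutative; for finite n>0, n + w = w but w + n stays w+n.
Both operands finite; ordinal + agrees with natural +: 5 + 23 = 28.
Result = 28

28


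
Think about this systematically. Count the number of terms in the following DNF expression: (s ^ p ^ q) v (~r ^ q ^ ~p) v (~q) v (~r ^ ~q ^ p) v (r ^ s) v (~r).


A DNF formula is a disjunction of terms (conjunctions).
Terms are separated by v.
Counting the disjuncts: 6 terms.

6


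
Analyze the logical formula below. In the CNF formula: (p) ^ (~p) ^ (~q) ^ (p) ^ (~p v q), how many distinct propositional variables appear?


Identify each variable that appears in the formula.
Variables found: p, q
Count = 2

2


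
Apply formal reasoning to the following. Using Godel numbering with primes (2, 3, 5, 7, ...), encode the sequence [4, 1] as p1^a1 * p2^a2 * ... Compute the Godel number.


Encode each element as an exponent of the corresponding prime:
  2^4 = 16
  3^1 = 3
Product = 16 * 3 = 48

48


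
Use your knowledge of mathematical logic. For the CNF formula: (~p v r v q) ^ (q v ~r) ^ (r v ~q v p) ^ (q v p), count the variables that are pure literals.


Check each variable for pure literal status:
p: mixed (not pure)
q: mixed (not pure)
r: mixed (not pure)
Pure literal count = 0

0


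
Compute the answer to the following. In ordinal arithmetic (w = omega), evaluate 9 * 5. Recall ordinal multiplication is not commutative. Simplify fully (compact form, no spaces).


Compute 9 * 5.
Ordinal * is associative and left-distributive over +, but NOT commutative; for finite n>1, n*w = w but w*n stays w*n.
Both finite; ordinal * agrees with natural *: 9 * 5 = 45.
Result = 45

45


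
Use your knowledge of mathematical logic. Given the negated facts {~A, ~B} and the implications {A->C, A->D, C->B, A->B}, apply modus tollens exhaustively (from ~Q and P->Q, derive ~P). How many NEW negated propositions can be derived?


Initial negated facts: {~A, ~B}
Apply modus tollens to closure:
  ~B and C->B  =>  ~C
Final negated: {~A, ~B, ~C}
New negations: {~C}
Count = 1

1


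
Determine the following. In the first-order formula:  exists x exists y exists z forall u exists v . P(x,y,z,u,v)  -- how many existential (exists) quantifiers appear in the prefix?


Quantifier prefix: exists x exists y exists z forall u exists v
Mark each quantifier type:
  E E E U E
Universal count = 1, Existential count = 4
Asked for existential (exists) quantifiers: 4

4


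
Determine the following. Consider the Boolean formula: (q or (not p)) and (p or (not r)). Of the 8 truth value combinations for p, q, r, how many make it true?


Evaluate all 8 assignments for p, q, r:
p=0, q=0, r=0: 1
p=0, q=0, r=1: 0
p=0, q=1, r=0: 1
p=0, q=1, r=1: 0
p=1, q=0, r=0: 0
p=1, q=0, r=1: 0
p=1, q=1, r=0: 1
p=1, q=1, r=1: 1
Satisfying count = 4

4


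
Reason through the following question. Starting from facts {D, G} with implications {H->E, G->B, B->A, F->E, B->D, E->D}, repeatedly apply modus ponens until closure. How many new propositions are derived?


Initial facts: {D, G}
Apply modus ponens to closure:
  G and G->B  =>  B
  B and B->A  =>  A
Final known: {A, B, D, G}
New propositions: {A, B}
Count = 2

2


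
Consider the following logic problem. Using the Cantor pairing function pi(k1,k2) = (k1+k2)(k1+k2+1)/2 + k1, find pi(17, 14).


k1 + k2 = 31
(k1+k2)(k1+k2+1)/2 = 31 * 32 / 2 = 496
pi = 496 + 17 = 513

513


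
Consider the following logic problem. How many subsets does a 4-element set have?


The power set of a set with n elements has 2^n elements.
|P(S)| = 2^4 = 16

16


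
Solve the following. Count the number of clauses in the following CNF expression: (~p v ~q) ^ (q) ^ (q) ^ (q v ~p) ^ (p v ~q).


A CNF formula is a conjunction of clauses.
Clauses are separated by ^.
Counting the conjuncts: 5 clauses.

5


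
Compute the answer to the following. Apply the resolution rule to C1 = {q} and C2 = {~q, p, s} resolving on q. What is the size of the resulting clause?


Remove q from C1 and ~q from C2.
C1 remainder: {}
C2 remainder: {p, s}
Union (resolvent): {p, s}
Resolvent has 2 literal(s).

2


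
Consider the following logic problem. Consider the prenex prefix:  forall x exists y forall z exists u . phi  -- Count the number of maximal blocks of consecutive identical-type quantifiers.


Quantifier-type sequence: A E A E  (A=forall, E=exists)
Group into maximal same-type runs:
  Ax1 | Ex1 | Ax1 | Ex1
Number of blocks = 4

4


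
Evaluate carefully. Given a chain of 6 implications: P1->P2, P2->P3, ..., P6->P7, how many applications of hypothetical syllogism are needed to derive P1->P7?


With 6 implications in a chain connecting 7 propositions:
P1->P2, P2->P3, ..., P6->P7
Steps needed = (number of implications) - 1 = 6 - 1 = 5

5


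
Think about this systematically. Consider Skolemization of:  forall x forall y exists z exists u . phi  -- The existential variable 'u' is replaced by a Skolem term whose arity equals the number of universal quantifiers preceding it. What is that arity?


Quantifier prefix: forall x forall y exists z exists u
'u' is existentially quantified at position 4.
Universal variables preceding it: x, y
Skolem function arity = 2

2


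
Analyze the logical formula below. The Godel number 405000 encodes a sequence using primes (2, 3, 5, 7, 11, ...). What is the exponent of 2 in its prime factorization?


Factorize 405000 by dividing by 2 repeatedly.
Division steps: 2 divides 405000 exactly 3 time(s).
Exponent of 2 = 3

3


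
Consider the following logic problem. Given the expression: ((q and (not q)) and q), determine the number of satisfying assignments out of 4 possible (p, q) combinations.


Check all 4 assignments:
p=0, q=0: 0
p=0, q=1: 0
p=1, q=0: 0
p=1, q=1: 0
Count of True = 0

0


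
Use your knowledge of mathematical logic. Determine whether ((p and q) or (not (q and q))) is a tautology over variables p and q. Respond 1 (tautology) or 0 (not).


Check all 4 assignments:
p=0, q=0: 1
p=0, q=1: 0
p=1, q=0: 1
p=1, q=1: 1
Satisfying count = 3/4.
Tautology iff count = 4: no.

0


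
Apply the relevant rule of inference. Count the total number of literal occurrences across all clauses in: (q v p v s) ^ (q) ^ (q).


Counting literals in each clause:
Clause 1: 3 literal(s)
Clause 2: 1 literal(s)
Clause 3: 1 literal(s)
Total = 5

5


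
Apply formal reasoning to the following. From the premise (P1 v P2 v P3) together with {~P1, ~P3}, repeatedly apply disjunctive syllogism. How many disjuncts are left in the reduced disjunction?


Original disjuncts (3): P1, P2, P3
Negated (eliminate): ~P1, ~P3
Remaining disjuncts: P2
Count = 3 - 2 = 1

1


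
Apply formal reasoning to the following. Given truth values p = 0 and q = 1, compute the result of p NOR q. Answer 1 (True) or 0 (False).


p = 0, q = 1
Operation: p NOR q
Evaluate: 0 NOR 1 = 0

0


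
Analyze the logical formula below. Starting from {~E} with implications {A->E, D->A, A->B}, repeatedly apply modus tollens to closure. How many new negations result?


Initial negated facts: {~E}
Apply modus tollens to closure:
  ~E and A->E  =>  ~A
  ~A and D->A  =>  ~D
Final negated: {~A, ~D, ~E}
New negations: {~A, ~D}
Count = 2

2


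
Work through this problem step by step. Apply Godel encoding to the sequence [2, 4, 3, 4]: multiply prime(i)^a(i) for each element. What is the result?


Encode each element as an exponent of the corresponding prime:
  2^2 = 4
  3^4 = 81
  5^3 = 125
  7^4 = 2401
Product = 4 * 81 * 125 * 2401 = 97240500

97240500


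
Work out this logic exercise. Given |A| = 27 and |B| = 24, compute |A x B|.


The Cartesian product A x B contains all ordered pairs (a, b).
|A x B| = |A| * |B| = 27 * 24 = 648

648


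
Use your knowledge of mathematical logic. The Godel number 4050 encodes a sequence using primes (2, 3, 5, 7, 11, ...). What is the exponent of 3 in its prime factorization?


Factorize 4050 by dividing by 3 repeatedly.
Division steps: 3 divides 4050 exactly 4 time(s).
Exponent of 3 = 4

4


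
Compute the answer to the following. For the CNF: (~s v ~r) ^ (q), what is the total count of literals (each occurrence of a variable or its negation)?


Counting literals in each clause:
Clause 1: 2 literal(s)
Clause 2: 1 literal(s)
Total = 3

3


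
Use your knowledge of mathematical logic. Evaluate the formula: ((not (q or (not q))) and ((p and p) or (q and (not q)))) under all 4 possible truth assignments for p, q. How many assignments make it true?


Check all 4 assignments:
p=0, q=0: 0
p=0, q=1: 0
p=1, q=0: 0
p=1, q=1: 0
Count of True = 0

0


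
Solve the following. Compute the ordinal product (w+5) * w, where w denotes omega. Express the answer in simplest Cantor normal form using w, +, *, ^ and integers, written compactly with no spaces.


Compute (w+5) * w.
Ordinal * is associative and left-distributive over +, but NOT commutative; for finite n>1, n*w = w but w*n stays w*n.
(w+5) * w = sup{(w+5)*k : k<w} = sup{w*k+5} = w^2 (the +5 tail is absorbed in the limit).
Result = w^2

w^2


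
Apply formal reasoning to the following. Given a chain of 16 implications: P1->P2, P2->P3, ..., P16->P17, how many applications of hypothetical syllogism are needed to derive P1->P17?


With 16 implications in a chain connecting 17 propositions:
P1->P2, P2->P3, ..., P16->P17
Steps needed = (number of implications) - 1 = 16 - 1 = 15

15
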